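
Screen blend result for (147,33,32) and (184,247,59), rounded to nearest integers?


Screen: C = 255 - (255-A)×(255-B)/255, rounded to nearest integer
R: 255 - (255-147)×(255-184)/255 = 255 - 7668/255 ≈ 255 - 30.071 = 224.929 → 225
G: 255 - (255-33)×(255-247)/255 = 255 - 1776/255 ≈ 255 - 6.965 = 248.035 → 248
B: 255 - (255-32)×(255-59)/255 = 255 - 43708/255 ≈ 255 - 171.404 = 83.596 → 84
= RGB(225, 248, 84)


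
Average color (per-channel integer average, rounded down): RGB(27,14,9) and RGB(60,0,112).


Midpoint: each channel = ⌊(C₁+C₂)/2⌋
R: ⌊(27+60)/2⌋ = 43
G: ⌊(14+0)/2⌋ = 7
B: ⌊(9+112)/2⌋ = 60
= RGB(43, 7, 60)


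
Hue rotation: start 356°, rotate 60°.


New hue = (H + rotation) mod 360
New hue = (356 + 60) mod 360
= 416 mod 360
= 56°


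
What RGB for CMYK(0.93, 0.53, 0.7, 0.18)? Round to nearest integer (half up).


R = 255 × (1-C) × (1-K) = 255 × 0.07 × 0.82 = 14.637 → 15
G = 255 × (1-M) × (1-K) = 255 × 0.47 × 0.82 = 98.277 → 98
B = 255 × (1-Y) × (1-K) = 255 × 0.30 × 0.82 = 62.73 → 63
= RGB(15, 98, 63)


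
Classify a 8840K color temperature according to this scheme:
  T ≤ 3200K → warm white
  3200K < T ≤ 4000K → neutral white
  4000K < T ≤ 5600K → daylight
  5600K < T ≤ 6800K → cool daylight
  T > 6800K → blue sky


Temperature: 8840K
8840K > 6800K → blue sky
Classification: blue sky


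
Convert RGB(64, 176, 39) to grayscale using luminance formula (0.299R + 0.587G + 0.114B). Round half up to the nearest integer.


Gray = 0.299×R + 0.587×G + 0.114×B
Gray = 0.299×64 + 0.587×176 + 0.114×39
Gray = 19.136 + 103.312 + 4.446
Gray = 126.894 → round half up → 127
Gray = 127


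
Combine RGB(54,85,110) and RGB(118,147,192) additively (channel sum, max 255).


Additive: each channel = min(255, C₁+C₂)
R: 54+118 = 172 → 172
G: 85+147 = 232 → 232
B: 110+192 = 302 → 255
= RGB(172, 232, 255)


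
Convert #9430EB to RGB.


94 → 148 (R)
30 → 48 (G)
EB → 235 (B)
= RGB(148, 48, 235)


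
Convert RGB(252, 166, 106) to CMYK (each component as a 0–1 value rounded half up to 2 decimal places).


R'=252/255≈0.9882, G'=166/255≈0.6510, B'=106/255≈0.4157
K = 1 - max(R',G',B') = 1 - 252/255 = 3/255 = 0.01176… → 0.01
(1-R'-K)/(1-K) simplifies to (max-R)/max with max = 252:
C = (252-252)/252 = 0/252 = 0 → 0.00
M = (252-166)/252 = 86/252 = 0.34126… → 0.34
Y = (252-106)/252 = 146/252 = 0.57936… → 0.58
= CMYK(0.00, 0.34, 0.58, 0.01)


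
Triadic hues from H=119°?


Triadic: equally spaced at 120° intervals
H1 = 119°
H2 = (119 + 120) mod 360 = 239°
H3 = (119 + 240) mod 360 = 359°
Triadic = 119°, 239°, 359°


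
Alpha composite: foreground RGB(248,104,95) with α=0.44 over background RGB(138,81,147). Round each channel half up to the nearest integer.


C = α×F + (1-α)×B, with 1-α = 0.56
R: 0.44×248 + 0.56×138 = 109.12 + 77.28 = 186.40 → 186
G: 0.44×104 + 0.56×81 = 45.76 + 45.36 = 91.12 → 91
B: 0.44×95 + 0.56×147 = 41.80 + 82.32 = 124.12 → 124
= RGB(186, 91, 124)


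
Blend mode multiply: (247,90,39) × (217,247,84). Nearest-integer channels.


Multiply: C = A×B/255, rounded to nearest integer
R: 247×217/255 = 53599/255 ≈ 210.192 → 210
G: 90×247/255 = 22230/255 ≈ 87.176 → 87
B: 39×84/255 = 3276/255 ≈ 12.847 → 13
= RGB(210, 87, 13)


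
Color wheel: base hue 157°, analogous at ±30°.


Base hue: 157°
Left analog: (157 - 30) mod 360 = 127°
Right analog: (157 + 30) mod 360 = 187°
Analogous hues = 127° and 187°


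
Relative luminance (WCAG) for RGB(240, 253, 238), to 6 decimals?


Linearize each channel (sRGB transfer function): c = v/255; c_lin = c/12.92 if c ≤ 0.04045, else ((c+0.055)/1.055)^2.4
  R: 240/255 ≈ 0.941176 > 0.04045 → ((0.941176+0.055)/1.055)^2.4 ≈ 0.871367
  G: 253/255 ≈ 0.992157 > 0.04045 → ((0.992157+0.055)/1.055)^2.4 ≈ 0.982251
  B: 238/255 ≈ 0.933333 > 0.04045 → ((0.933333+0.055)/1.055)^2.4 ≈ 0.854993
R_lin = 0.871367, G_lin = 0.982251, B_lin = 0.854993
L = 0.2126×R + 0.7152×G + 0.0722×B
L = 0.2126×0.871367 + 0.7152×0.982251 + 0.0722×0.854993
L ≈ 0.949489


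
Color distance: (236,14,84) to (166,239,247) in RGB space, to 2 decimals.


d = √[(R₁-R₂)² + (G₁-G₂)² + (B₁-B₂)²]
d = √[(236-166)² + (14-239)² + (84-247)²]
d = √[4900 + 50625 + 26569]
d = √82094
d ≈ 286.52


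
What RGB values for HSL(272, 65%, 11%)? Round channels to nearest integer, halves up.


H=272°, S=0.65, L=0.11
C = (1-|2L-1|)×S = (1-|-0.78|)×0.65 = 0.143
H' = H/60 = 272/60 ≈ 4.5333; X = C×(1-|H' mod 2 - 1|) ≈ 0.0763
m = L - C/2 = 0.11 - 0.0715 = 0.0385
Sector ⌊H'⌋ = 4 → (R',G',B') = (≈0.0763, 0.0, 0.143)
RGB = ((R'+m)×255, (G'+m)×255, (B'+m)×255) = (29.2655, 9.8175, 46.2825)
Round half up → RGB(29, 10, 46)


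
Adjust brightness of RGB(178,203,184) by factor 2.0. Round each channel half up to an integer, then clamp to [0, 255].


Multiply each channel by 2.0, round half up, clamp to [0, 255]
R: 178×2.0 = 356 → clamp → 255
G: 203×2.0 = 406 → clamp → 255
B: 184×2.0 = 368 → clamp → 255
= RGB(255, 255, 255)


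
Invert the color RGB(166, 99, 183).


Invert: (255-R, 255-G, 255-B)
R: 255-166 = 89
G: 255-99 = 156
B: 255-183 = 72
= RGB(89, 156, 72)


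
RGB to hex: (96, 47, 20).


R = 96 → 60 (hex)
G = 47 → 2F (hex)
B = 20 → 14 (hex)
Hex = #602F14


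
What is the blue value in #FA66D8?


Color: #FA66D8
R = FA = 250
G = 66 = 102
B = D8 = 216
Blue = 216


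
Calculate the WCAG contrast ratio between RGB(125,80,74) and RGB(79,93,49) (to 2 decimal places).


Linearize each sRGB channel c=v/255: c/12.92 if c ≤ 0.04045 else ((c+0.055)/1.055)^2.4
L = 0.2126×R_lin + 0.7152×G_lin + 0.0722×B_lin
Color 1 (125,80,74):
  R=125: 125/255≈0.4902 > 0.04045 → ((0.4902+0.055)/1.055)^2.4 ≈ 0.20508
  G=80: 80/255≈0.3137 > 0.04045 → ((0.3137+0.055)/1.055)^2.4 ≈ 0.08022
  B=74: 74/255≈0.2902 > 0.04045 → ((0.2902+0.055)/1.055)^2.4 ≈ 0.06848
  L1 = 0.2126×0.20508 + 0.7152×0.08022 + 0.0722×0.06848 ≈ 0.10592
Color 2 (79,93,49):
  R=79: 79/255≈0.3098 > 0.04045 → ((0.3098+0.055)/1.055)^2.4 ≈ 0.07819
  G=93: 93/255≈0.3647 > 0.04045 → ((0.3647+0.055)/1.055)^2.4 ≈ 0.10946
  B=49: 49/255≈0.1922 > 0.04045 → ((0.1922+0.055)/1.055)^2.4 ≈ 0.03071
  L2 = 0.2126×0.07819 + 0.7152×0.10946 + 0.0722×0.03071 ≈ 0.09713
Lighter = 0.10592, Darker = 0.09713
Ratio = (L_lighter + 0.05) / (L_darker + 0.05)
Ratio = (0.10592 + 0.05) / (0.09713 + 0.05) = 0.15592 / 0.14713 ≈ 1.0597
Ratio ≈ 1.06:1


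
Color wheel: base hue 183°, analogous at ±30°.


Base hue: 183°
Left analog: (183 - 30) mod 360 = 153°
Right analog: (183 + 30) mod 360 = 213°
Analogous hues = 153° and 213°


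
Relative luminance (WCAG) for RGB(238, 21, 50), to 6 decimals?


Linearize each channel (sRGB transfer function): c = v/255; c_lin = c/12.92 if c ≤ 0.04045, else ((c+0.055)/1.055)^2.4
  R: 238/255 ≈ 0.933333 > 0.04045 → ((0.933333+0.055)/1.055)^2.4 ≈ 0.854993
  G: 21/255 ≈ 0.082353 > 0.04045 → ((0.082353+0.055)/1.055)^2.4 ≈ 0.007499
  B: 50/255 ≈ 0.196078 > 0.04045 → ((0.196078+0.055)/1.055)^2.4 ≈ 0.031896
R_lin = 0.854993, G_lin = 0.007499, B_lin = 0.031896
L = 0.2126×R + 0.7152×G + 0.0722×B
L = 0.2126×0.854993 + 0.7152×0.007499 + 0.0722×0.031896
L ≈ 0.189438


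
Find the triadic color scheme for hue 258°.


Triadic: equally spaced at 120° intervals
H1 = 258°
H2 = (258 + 120) mod 360 = 18°
H3 = (258 + 240) mod 360 = 138°
Triadic = 258°, 18°, 138°


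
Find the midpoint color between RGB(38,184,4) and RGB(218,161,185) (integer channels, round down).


Midpoint: each channel = ⌊(C₁+C₂)/2⌋
R: ⌊(38+218)/2⌋ = 128
G: ⌊(184+161)/2⌋ = 172
B: ⌊(4+185)/2⌋ = 94
= RGB(128, 172, 94)


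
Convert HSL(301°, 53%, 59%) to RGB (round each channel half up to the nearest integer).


H=301°, S=0.53, L=0.59
C = (1-|2L-1|)×S = (1-|0.18|)×0.53 = 0.4346
H' = H/60 = 301/60 ≈ 5.0167; X = C×(1-|H' mod 2 - 1|) ≈ 0.4274
m = L - C/2 = 0.59 - 0.2173 = 0.3727
Sector ⌊H'⌋ = 5 → (R',G',B') = (0.4346, 0.0, ≈0.4274)
RGB = ((R'+m)×255, (G'+m)×255, (B'+m)×255) = (205.8615, 95.0385, 204.01445)
Round half up → RGB(206, 95, 204)


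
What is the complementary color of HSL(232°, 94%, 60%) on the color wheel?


Complement = opposite side of color wheel = hue + 180°
H' = (232 + 180) mod 360 = 52°
S and L unchanged.
= HSL(52°, 94%, 60%)


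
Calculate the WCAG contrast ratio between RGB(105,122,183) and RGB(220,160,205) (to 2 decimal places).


Linearize each sRGB channel c=v/255: c/12.92 if c ≤ 0.04045 else ((c+0.055)/1.055)^2.4
L = 0.2126×R_lin + 0.7152×G_lin + 0.0722×B_lin
Color 1 (105,122,183):
  R=105: 105/255≈0.4118 > 0.04045 → ((0.4118+0.055)/1.055)^2.4 ≈ 0.14126
  G=122: 122/255≈0.4784 > 0.04045 → ((0.4784+0.055)/1.055)^2.4 ≈ 0.19462
  B=183: 183/255≈0.7176 > 0.04045 → ((0.7176+0.055)/1.055)^2.4 ≈ 0.47353
  L1 = 0.2126×0.14126 + 0.7152×0.19462 + 0.0722×0.47353 ≈ 0.20341
Color 2 (220,160,205):
  R=220: 220/255≈0.8627 > 0.04045 → ((0.8627+0.055)/1.055)^2.4 ≈ 0.71569
  G=160: 160/255≈0.6275 > 0.04045 → ((0.6275+0.055)/1.055)^2.4 ≈ 0.35153
  B=205: 205/255≈0.8039 > 0.04045 → ((0.8039+0.055)/1.055)^2.4 ≈ 0.61050
  L2 = 0.2126×0.71569 + 0.7152×0.35153 + 0.0722×0.61050 ≈ 0.44765
Lighter = 0.44765, Darker = 0.20341
Ratio = (L_lighter + 0.05) / (L_darker + 0.05)
Ratio = (0.44765 + 0.05) / (0.20341 + 0.05) = 0.49765 / 0.25341 ≈ 1.9638
Ratio ≈ 1.96:1


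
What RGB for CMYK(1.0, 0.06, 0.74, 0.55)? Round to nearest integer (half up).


R = 255 × (1-C) × (1-K) = 255 × 0.00 × 0.45 = 0
G = 255 × (1-M) × (1-K) = 255 × 0.94 × 0.45 = 107.865 → 108
B = 255 × (1-Y) × (1-K) = 255 × 0.26 × 0.45 = 29.835 → 30
= RGB(0, 108, 30)


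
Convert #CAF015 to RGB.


CA → 202 (R)
F0 → 240 (G)
15 → 21 (B)
= RGB(202, 240, 21)


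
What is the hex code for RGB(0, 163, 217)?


R = 0 → 00 (hex)
G = 163 → A3 (hex)
B = 217 → D9 (hex)
Hex = #00A3D9


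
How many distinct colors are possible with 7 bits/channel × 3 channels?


Total bits = 7 bits/channel × 3 channels = 21 bits
Distinct colors = 2^21
= 2,097,152 colors


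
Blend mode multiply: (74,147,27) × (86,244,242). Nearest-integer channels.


Multiply: C = A×B/255, rounded to nearest integer
R: 74×86/255 = 6364/255 ≈ 24.957 → 25
G: 147×244/255 = 35868/255 ≈ 140.659 → 141
B: 27×242/255 = 6534/255 ≈ 25.624 → 26
= RGB(25, 141, 26)


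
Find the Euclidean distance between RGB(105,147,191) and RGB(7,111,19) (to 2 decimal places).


d = √[(R₁-R₂)² + (G₁-G₂)² + (B₁-B₂)²]
d = √[(105-7)² + (147-111)² + (191-19)²]
d = √[9604 + 1296 + 29584]
d = √40484
d ≈ 201.21


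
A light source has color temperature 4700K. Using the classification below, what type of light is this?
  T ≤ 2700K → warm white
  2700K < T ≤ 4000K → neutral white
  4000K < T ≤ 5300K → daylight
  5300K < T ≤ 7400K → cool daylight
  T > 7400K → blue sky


Temperature: 4700K
4000K < 4700K ≤ 5300K → daylight
Classification: daylight


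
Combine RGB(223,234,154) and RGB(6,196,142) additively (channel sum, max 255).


Additive: each channel = min(255, C₁+C₂)
R: 223+6 = 229 → 229
G: 234+196 = 430 → 255
B: 154+142 = 296 → 255
= RGB(229, 255, 255)


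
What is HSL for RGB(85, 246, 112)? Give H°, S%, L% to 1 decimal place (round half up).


Normalize: R'=85/255≈0.3333, G'=246/255≈0.9647, B'=112/255≈0.4392
Max=246/255, Min=85/255, Δ=Max-Min=161/255
L = (Max+Min)/2 = (246+85)/510 = 331/510 = 0.64901… → L = 64.9%
L > 0.5 → S = Δ/(2-Max-Min) = 161/(510-246-85) = 161/179 = 0.89944… → S = 89.9%
(the 1/255 factors cancel in S and H, so raw channel differences can be used)
Max is G' → H = 60 × ((B-R)/Δ + 2) = 60 × ((112-85)/161 + 2)
  27/161 + 2 = 0.1677… + 2 = 2.1677…
  H = 60 × 2.1677… = 130.062…° → H = 130.1°
= HSL(130.1°, 89.9%, 64.9%)


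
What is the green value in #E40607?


Color: #E40607
R = E4 = 228
G = 06 = 6
B = 07 = 7
Green = 6


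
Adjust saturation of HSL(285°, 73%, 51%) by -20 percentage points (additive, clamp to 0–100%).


Original S = 73%
Adjustment = -20 percentage points
New S = 73 + (-20) = 53
Clamp to [0, 100] → 53
= HSL(285°, 53%, 51%)


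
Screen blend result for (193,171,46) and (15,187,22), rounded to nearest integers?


Screen: C = 255 - (255-A)×(255-B)/255, rounded to nearest integer
R: 255 - (255-193)×(255-15)/255 = 255 - 14880/255 ≈ 255 - 58.353 = 196.647 → 197
G: 255 - (255-171)×(255-187)/255 = 255 - 5712/255 ≈ 255 - 22.400 = 232.600 → 233
B: 255 - (255-46)×(255-22)/255 = 255 - 48697/255 ≈ 255 - 190.969 = 64.031 → 64
= RGB(197, 233, 64)


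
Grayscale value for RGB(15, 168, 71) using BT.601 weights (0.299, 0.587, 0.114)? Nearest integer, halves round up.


Gray = 0.299×R + 0.587×G + 0.114×B
Gray = 0.299×15 + 0.587×168 + 0.114×71
Gray = 4.485 + 98.616 + 8.094
Gray = 111.195 → round half up → 111
Gray = 111


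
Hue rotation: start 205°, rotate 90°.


New hue = (H + rotation) mod 360
New hue = (205 + 90) mod 360
= 295 mod 360
= 295°


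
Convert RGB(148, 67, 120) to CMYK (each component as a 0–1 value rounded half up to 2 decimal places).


R'=148/255≈0.5804, G'=67/255≈0.2627, B'=120/255≈0.4706
K = 1 - max(R',G',B') = 1 - 148/255 = 107/255 = 0.41960… → 0.42
(1-R'-K)/(1-K) simplifies to (max-R)/max with max = 148:
C = (148-148)/148 = 0/148 = 0 → 0.00
M = (148-67)/148 = 81/148 = 0.54729… → 0.55
Y = (148-120)/148 = 28/148 = 0.18918… → 0.19
= CMYK(0.00, 0.55, 0.19, 0.42)


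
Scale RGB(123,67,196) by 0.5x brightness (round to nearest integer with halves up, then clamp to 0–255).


Multiply each channel by 0.5, round half up, clamp to [0, 255]
R: 123×0.5 = 61.5 → round → 62
G: 67×0.5 = 33.5 → round → 34
B: 196×0.5 = 98
= RGB(62, 34, 98)


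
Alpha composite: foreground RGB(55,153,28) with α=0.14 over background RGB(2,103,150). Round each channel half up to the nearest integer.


C = α×F + (1-α)×B, with 1-α = 0.86
R: 0.14×55 + 0.86×2 = 7.70 + 1.72 = 9.42 → 9
G: 0.14×153 + 0.86×103 = 21.42 + 88.58 = 110.00 → 110
B: 0.14×28 + 0.86×150 = 3.92 + 129.00 = 132.92 → 133
= RGB(9, 110, 133)


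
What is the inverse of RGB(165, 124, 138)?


Invert: (255-R, 255-G, 255-B)
R: 255-165 = 90
G: 255-124 = 131
B: 255-138 = 117
= RGB(90, 131, 117)


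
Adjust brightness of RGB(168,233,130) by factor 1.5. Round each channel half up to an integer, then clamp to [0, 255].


Multiply each channel by 1.5, round half up, clamp to [0, 255]
R: 168×1.5 = 252
G: 233×1.5 = 349.5 → round → 350 → clamp → 255
B: 130×1.5 = 195
= RGB(252, 255, 195)


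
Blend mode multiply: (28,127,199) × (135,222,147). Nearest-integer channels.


Multiply: C = A×B/255, rounded to nearest integer
R: 28×135/255 = 3780/255 ≈ 14.824 → 15
G: 127×222/255 = 28194/255 ≈ 110.565 → 111
B: 199×147/255 = 29253/255 ≈ 114.718 → 115
= RGB(15, 111, 115)


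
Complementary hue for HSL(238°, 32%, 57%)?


Complement = opposite side of color wheel = hue + 180°
H' = (238 + 180) mod 360 = 58°
S and L unchanged.
= HSL(58°, 32%, 57%)


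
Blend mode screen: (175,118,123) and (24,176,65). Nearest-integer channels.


Screen: C = 255 - (255-A)×(255-B)/255, rounded to nearest integer
R: 255 - (255-175)×(255-24)/255 = 255 - 18480/255 ≈ 255 - 72.471 = 182.529 → 183
G: 255 - (255-118)×(255-176)/255 = 255 - 10823/255 ≈ 255 - 42.443 = 212.557 → 213
B: 255 - (255-123)×(255-65)/255 = 255 - 25080/255 ≈ 255 - 98.353 = 156.647 → 157
= RGB(183, 213, 157)


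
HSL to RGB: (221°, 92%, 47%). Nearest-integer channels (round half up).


H=221°, S=0.92, L=0.47
C = (1-|2L-1|)×S = (1-|-0.06|)×0.92 = 0.8648
H' = H/60 = 221/60 ≈ 3.6833; X = C×(1-|H' mod 2 - 1|) ≈ 0.2739
m = L - C/2 = 0.47 - 0.4324 = 0.0376
Sector ⌊H'⌋ = 3 → (R',G',B') = (0.0, ≈0.2739, 0.8648)
RGB = ((R'+m)×255, (G'+m)×255, (B'+m)×255) = (9.588, 79.4206, 230.112)
Round half up → RGB(10, 79, 230)


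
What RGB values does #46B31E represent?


46 → 70 (R)
B3 → 179 (G)
1E → 30 (B)
= RGB(70, 179, 30)


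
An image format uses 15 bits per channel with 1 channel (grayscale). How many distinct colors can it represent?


Total bits = 15 bits/channel × 1 channels = 15 bits
Distinct colors = 2^15
= 32,768 colors


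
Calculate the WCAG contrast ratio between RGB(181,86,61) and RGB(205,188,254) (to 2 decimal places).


Linearize each sRGB channel c=v/255: c/12.92 if c ≤ 0.04045 else ((c+0.055)/1.055)^2.4
L = 0.2126×R_lin + 0.7152×G_lin + 0.0722×B_lin
Color 1 (181,86,61):
  R=181: 181/255≈0.7098 > 0.04045 → ((0.7098+0.055)/1.055)^2.4 ≈ 0.46208
  G=86: 86/255≈0.3373 > 0.04045 → ((0.3373+0.055)/1.055)^2.4 ≈ 0.09306
  B=61: 61/255≈0.2392 > 0.04045 → ((0.2392+0.055)/1.055)^2.4 ≈ 0.04667
  L1 = 0.2126×0.46208 + 0.7152×0.09306 + 0.0722×0.04667 ≈ 0.16816
Color 2 (205,188,254):
  R=205: 205/255≈0.8039 > 0.04045 → ((0.8039+0.055)/1.055)^2.4 ≈ 0.61050
  G=188: 188/255≈0.7373 > 0.04045 → ((0.7373+0.055)/1.055)^2.4 ≈ 0.50289
  B=254: 254/255≈0.9961 > 0.04045 → ((0.9961+0.055)/1.055)^2.4 ≈ 0.99110
  L2 = 0.2126×0.61050 + 0.7152×0.50289 + 0.0722×0.99110 ≈ 0.56101
Lighter = 0.56101, Darker = 0.16816
Ratio = (L_lighter + 0.05) / (L_darker + 0.05)
Ratio = (0.56101 + 0.05) / (0.16816 + 0.05) = 0.61101 / 0.21816 ≈ 2.8007
Ratio ≈ 2.80:1


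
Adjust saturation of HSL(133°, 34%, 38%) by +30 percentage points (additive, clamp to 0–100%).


Original S = 34%
Adjustment = +30 percentage points
New S = 34 + (30) = 64
Clamp to [0, 100] → 64
= HSL(133°, 64%, 38%)


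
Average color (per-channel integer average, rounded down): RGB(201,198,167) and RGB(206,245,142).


Midpoint: each channel = ⌊(C₁+C₂)/2⌋
R: ⌊(201+206)/2⌋ = 203
G: ⌊(198+245)/2⌋ = 221
B: ⌊(167+142)/2⌋ = 154
= RGB(203, 221, 154)


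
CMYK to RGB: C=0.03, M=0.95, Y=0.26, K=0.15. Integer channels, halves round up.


R = 255 × (1-C) × (1-K) = 255 × 0.97 × 0.85 = 210.2475 → 210
G = 255 × (1-M) × (1-K) = 255 × 0.05 × 0.85 = 10.8375 → 11
B = 255 × (1-Y) × (1-K) = 255 × 0.74 × 0.85 = 160.395 → 160
= RGB(210, 11, 160)


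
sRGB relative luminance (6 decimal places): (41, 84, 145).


Linearize each channel (sRGB transfer function): c = v/255; c_lin = c/12.92 if c ≤ 0.04045, else ((c+0.055)/1.055)^2.4
  R: 41/255 ≈ 0.160784 > 0.04045 → ((0.160784+0.055)/1.055)^2.4 ≈ 0.022174
  G: 84/255 ≈ 0.329412 > 0.04045 → ((0.329412+0.055)/1.055)^2.4 ≈ 0.088656
  B: 145/255 ≈ 0.568627 > 0.04045 → ((0.568627+0.055)/1.055)^2.4 ≈ 0.283149
R_lin = 0.022174, G_lin = 0.088656, B_lin = 0.283149
L = 0.2126×R + 0.7152×G + 0.0722×B
L = 0.2126×0.022174 + 0.7152×0.088656 + 0.0722×0.283149
L ≈ 0.088564


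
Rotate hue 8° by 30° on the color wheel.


New hue = (H + rotation) mod 360
New hue = (8 + 30) mod 360
= 38 mod 360
= 38°


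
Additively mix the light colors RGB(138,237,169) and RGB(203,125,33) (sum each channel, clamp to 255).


Additive: each channel = min(255, C₁+C₂)
R: 138+203 = 341 → 255
G: 237+125 = 362 → 255
B: 169+33 = 202 → 202
= RGB(255, 255, 202)


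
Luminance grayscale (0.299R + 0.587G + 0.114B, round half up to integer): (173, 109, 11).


Gray = 0.299×R + 0.587×G + 0.114×B
Gray = 0.299×173 + 0.587×109 + 0.114×11
Gray = 51.727 + 63.983 + 1.254
Gray = 116.964 → round half up → 117
Gray = 117


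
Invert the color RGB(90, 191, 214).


Invert: (255-R, 255-G, 255-B)
R: 255-90 = 165
G: 255-191 = 64
B: 255-214 = 41
= RGB(165, 64, 41)


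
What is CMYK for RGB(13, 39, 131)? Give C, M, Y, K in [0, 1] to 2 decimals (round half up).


R'=13/255≈0.0510, G'=39/255≈0.1529, B'=131/255≈0.5137
K = 1 - max(R',G',B') = 1 - 131/255 = 124/255 = 0.48627… → 0.49
(1-R'-K)/(1-K) simplifies to (max-R)/max with max = 131:
C = (131-13)/131 = 118/131 = 0.90076… → 0.90
M = (131-39)/131 = 92/131 = 0.70229… → 0.70
Y = (131-131)/131 = 0/131 = 0 → 0.00
= CMYK(0.90, 0.70, 0.00, 0.49)


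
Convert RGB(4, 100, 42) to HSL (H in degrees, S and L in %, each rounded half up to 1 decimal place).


Normalize: R'=4/255≈0.0157, G'=100/255≈0.3922, B'=42/255≈0.1647
Max=100/255, Min=4/255, Δ=Max-Min=96/255
L = (Max+Min)/2 = (100+4)/510 = 104/510 = 0.20392… → L = 20.4%
L ≤ 0.5 → S = Δ/(Max+Min) = 96/(100+4) = 96/104 = 0.92307… → S = 92.3%
(the 1/255 factors cancel in S and H, so raw channel differences can be used)
Max is G' → H = 60 × ((B-R)/Δ + 2) = 60 × ((42-4)/96 + 2)
  38/96 + 2 = 0.3958… + 2 = 2.3958…
  H = 60 × 2.3958… = 143.75° → H = 143.8°
= HSL(143.8°, 92.3%, 20.4%)


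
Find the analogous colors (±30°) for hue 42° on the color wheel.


Base hue: 42°
Left analog: (42 - 30) mod 360 = 12°
Right analog: (42 + 30) mod 360 = 72°
Analogous hues = 12° and 72°


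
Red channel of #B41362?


Color: #B41362
R = B4 = 180
G = 13 = 19
B = 62 = 98
Red = 180


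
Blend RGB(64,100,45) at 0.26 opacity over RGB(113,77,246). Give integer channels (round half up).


C = α×F + (1-α)×B, with 1-α = 0.74
R: 0.26×64 + 0.74×113 = 16.64 + 83.62 = 100.26 → 100
G: 0.26×100 + 0.74×77 = 26.00 + 56.98 = 82.98 → 83
B: 0.26×45 + 0.74×246 = 11.70 + 182.04 = 193.74 → 194
= RGB(100, 83, 194)


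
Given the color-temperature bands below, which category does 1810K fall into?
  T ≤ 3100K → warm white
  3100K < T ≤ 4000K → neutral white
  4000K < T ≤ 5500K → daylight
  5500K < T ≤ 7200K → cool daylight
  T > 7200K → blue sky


Temperature: 1810K
1810K ≤ 3100K → warm white
Classification: warm white


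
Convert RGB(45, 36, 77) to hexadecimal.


R = 45 → 2D (hex)
G = 36 → 24 (hex)
B = 77 → 4D (hex)
Hex = #2D244D


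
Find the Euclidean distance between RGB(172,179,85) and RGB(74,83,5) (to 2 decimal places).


d = √[(R₁-R₂)² + (G₁-G₂)² + (B₁-B₂)²]
d = √[(172-74)² + (179-83)² + (85-5)²]
d = √[9604 + 9216 + 6400]
d = √25220
d ≈ 158.81


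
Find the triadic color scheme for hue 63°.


Triadic: equally spaced at 120° intervals
H1 = 63°
H2 = (63 + 120) mod 360 = 183°
H3 = (63 + 240) mod 360 = 303°
Triadic = 63°, 183°, 303°


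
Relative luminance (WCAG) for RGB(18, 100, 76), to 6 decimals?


Linearize each channel (sRGB transfer function): c = v/255; c_lin = c/12.92 if c ≤ 0.04045, else ((c+0.055)/1.055)^2.4
  R: 18/255 ≈ 0.070588 > 0.04045 → ((0.070588+0.055)/1.055)^2.4 ≈ 0.006049
  G: 100/255 ≈ 0.392157 > 0.04045 → ((0.392157+0.055)/1.055)^2.4 ≈ 0.127438
  B: 76/255 ≈ 0.298039 > 0.04045 → ((0.298039+0.055)/1.055)^2.4 ≈ 0.072272
R_lin = 0.006049, G_lin = 0.127438, B_lin = 0.072272
L = 0.2126×R + 0.7152×G + 0.0722×B
L = 0.2126×0.006049 + 0.7152×0.127438 + 0.0722×0.072272
L ≈ 0.097647


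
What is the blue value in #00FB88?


Color: #00FB88
R = 00 = 0
G = FB = 251
B = 88 = 136
Blue = 136


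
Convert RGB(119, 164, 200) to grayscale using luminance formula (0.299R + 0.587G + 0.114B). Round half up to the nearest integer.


Gray = 0.299×R + 0.587×G + 0.114×B
Gray = 0.299×119 + 0.587×164 + 0.114×200
Gray = 35.581 + 96.268 + 22.800
Gray = 154.649 → round half up → 155
Gray = 155


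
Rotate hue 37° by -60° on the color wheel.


New hue = (H + rotation) mod 360
New hue = (37 -60) mod 360
= -23 mod 360
= 337°


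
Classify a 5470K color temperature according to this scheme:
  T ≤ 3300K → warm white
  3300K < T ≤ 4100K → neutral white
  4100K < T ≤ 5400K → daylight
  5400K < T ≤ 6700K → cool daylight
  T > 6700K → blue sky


Temperature: 5470K
5400K < 5470K ≤ 6700K → cool daylight
Classification: cool daylight


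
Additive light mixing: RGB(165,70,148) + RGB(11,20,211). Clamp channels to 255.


Additive: each channel = min(255, C₁+C₂)
R: 165+11 = 176 → 176
G: 70+20 = 90 → 90
B: 148+211 = 359 → 255
= RGB(176, 90, 255)


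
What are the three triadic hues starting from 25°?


Triadic: equally spaced at 120° intervals
H1 = 25°
H2 = (25 + 120) mod 360 = 145°
H3 = (25 + 240) mod 360 = 265°
Triadic = 25°, 145°, 265°


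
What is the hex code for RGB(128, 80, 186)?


R = 128 → 80 (hex)
G = 80 → 50 (hex)
B = 186 → BA (hex)
Hex = #8050BA


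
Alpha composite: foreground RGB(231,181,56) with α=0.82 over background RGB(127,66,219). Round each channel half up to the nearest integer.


C = α×F + (1-α)×B, with 1-α = 0.18
R: 0.82×231 + 0.18×127 = 189.42 + 22.86 = 212.28 → 212
G: 0.82×181 + 0.18×66 = 148.42 + 11.88 = 160.30 → 160
B: 0.82×56 + 0.18×219 = 45.92 + 39.42 = 85.34 → 85
= RGB(212, 160, 85)


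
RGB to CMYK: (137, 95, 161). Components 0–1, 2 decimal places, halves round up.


R'=137/255≈0.5373, G'=95/255≈0.3725, B'=161/255≈0.6314
K = 1 - max(R',G',B') = 1 - 161/255 = 94/255 = 0.36862… → 0.37
(1-R'-K)/(1-K) simplifies to (max-R)/max with max = 161:
C = (161-137)/161 = 24/161 = 0.14906… → 0.15
M = (161-95)/161 = 66/161 = 0.40993… → 0.41
Y = (161-161)/161 = 0/161 = 0 → 0.00
= CMYK(0.15, 0.41, 0.00, 0.37)


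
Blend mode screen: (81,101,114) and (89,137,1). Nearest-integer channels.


Screen: C = 255 - (255-A)×(255-B)/255, rounded to nearest integer
R: 255 - (255-81)×(255-89)/255 = 255 - 28884/255 ≈ 255 - 113.271 = 141.729 → 142
G: 255 - (255-101)×(255-137)/255 = 255 - 18172/255 ≈ 255 - 71.263 = 183.737 → 184
B: 255 - (255-114)×(255-1)/255 = 255 - 35814/255 ≈ 255 - 140.447 = 114.553 → 115
= RGB(142, 184, 115)


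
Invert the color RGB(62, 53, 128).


Invert: (255-R, 255-G, 255-B)
R: 255-62 = 193
G: 255-53 = 202
B: 255-128 = 127
= RGB(193, 202, 127)


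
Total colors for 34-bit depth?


Colors = 2^bits = 2^34
= 17,179,869,184 colors


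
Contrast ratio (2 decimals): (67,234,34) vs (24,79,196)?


Linearize each sRGB channel c=v/255: c/12.92 if c ≤ 0.04045 else ((c+0.055)/1.055)^2.4
L = 0.2126×R_lin + 0.7152×G_lin + 0.0722×B_lin
Color 1 (67,234,34):
  R=67: 67/255≈0.2627 > 0.04045 → ((0.2627+0.055)/1.055)^2.4 ≈ 0.05613
  G=234: 234/255≈0.9176 > 0.04045 → ((0.9176+0.055)/1.055)^2.4 ≈ 0.82279
  B=34: 34/255≈0.1333 > 0.04045 → ((0.1333+0.055)/1.055)^2.4 ≈ 0.01600
  L1 = 0.2126×0.05613 + 0.7152×0.82279 + 0.0722×0.01600 ≈ 0.60154
Color 2 (24,79,196):
  R=24: 24/255≈0.0941 > 0.04045 → ((0.0941+0.055)/1.055)^2.4 ≈ 0.00913
  G=79: 79/255≈0.3098 > 0.04045 → ((0.3098+0.055)/1.055)^2.4 ≈ 0.07819
  B=196: 196/255≈0.7686 > 0.04045 → ((0.7686+0.055)/1.055)^2.4 ≈ 0.55201
  L2 = 0.2126×0.00913 + 0.7152×0.07819 + 0.0722×0.55201 ≈ 0.09772
Lighter = 0.60154, Darker = 0.09772
Ratio = (L_lighter + 0.05) / (L_darker + 0.05)
Ratio = (0.60154 + 0.05) / (0.09772 + 0.05) = 0.65154 / 0.14772 ≈ 4.4108
Ratio ≈ 4.41:1


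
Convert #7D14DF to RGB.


7D → 125 (R)
14 → 20 (G)
DF → 223 (B)
= RGB(125, 20, 223)


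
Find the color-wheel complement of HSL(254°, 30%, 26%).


Complement = opposite side of color wheel = hue + 180°
H' = (254 + 180) mod 360 = 74°
S and L unchanged.
= HSL(74°, 30%, 26%)


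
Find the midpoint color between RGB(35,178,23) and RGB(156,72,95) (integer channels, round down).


Midpoint: each channel = ⌊(C₁+C₂)/2⌋
R: ⌊(35+156)/2⌋ = 95
G: ⌊(178+72)/2⌋ = 125
B: ⌊(23+95)/2⌋ = 59
= RGB(95, 125, 59)


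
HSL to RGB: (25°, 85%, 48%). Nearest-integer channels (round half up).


H=25°, S=0.85, L=0.48
C = (1-|2L-1|)×S = (1-|-0.04|)×0.85 = 0.816
H' = H/60 = 25/60 ≈ 0.4167; X = C×(1-|H' mod 2 - 1|) = 0.34
m = L - C/2 = 0.48 - 0.408 = 0.072
Sector ⌊H'⌋ = 0 → (R',G',B') = (0.816, 0.34, 0.0)
RGB = ((R'+m)×255, (G'+m)×255, (B'+m)×255) = (226.44, 105.06, 18.36)
Round half up → RGB(226, 105, 18)


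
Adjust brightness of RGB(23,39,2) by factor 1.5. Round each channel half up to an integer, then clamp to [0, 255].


Multiply each channel by 1.5, round half up, clamp to [0, 255]
R: 23×1.5 = 34.5 → round → 35
G: 39×1.5 = 58.5 → round → 59
B: 2×1.5 = 3
= RGB(35, 59, 3)


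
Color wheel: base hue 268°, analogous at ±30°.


Base hue: 268°
Left analog: (268 - 30) mod 360 = 238°
Right analog: (268 + 30) mod 360 = 298°
Analogous hues = 238° and 298°


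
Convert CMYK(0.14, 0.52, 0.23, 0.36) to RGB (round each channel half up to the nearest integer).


R = 255 × (1-C) × (1-K) = 255 × 0.86 × 0.64 = 140.352 → 140
G = 255 × (1-M) × (1-K) = 255 × 0.48 × 0.64 = 78.336 → 78
B = 255 × (1-Y) × (1-K) = 255 × 0.77 × 0.64 = 125.664 → 126
= RGB(140, 78, 126)


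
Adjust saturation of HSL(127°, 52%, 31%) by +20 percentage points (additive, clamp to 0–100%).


Original S = 52%
Adjustment = +20 percentage points
New S = 52 + (20) = 72
Clamp to [0, 100] → 72
= HSL(127°, 72%, 31%)


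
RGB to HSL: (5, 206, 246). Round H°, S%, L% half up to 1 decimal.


Normalize: R'=5/255≈0.0196, G'=206/255≈0.8078, B'=246/255≈0.9647
Max=246/255, Min=5/255, Δ=Max-Min=241/255
L = (Max+Min)/2 = (246+5)/510 = 251/510 = 0.49215… → L = 49.2%
L ≤ 0.5 → S = Δ/(Max+Min) = 241/(246+5) = 241/251 = 0.96015… → S = 96.0%
(the 1/255 factors cancel in S and H, so raw channel differences can be used)
Max is B' → H = 60 × ((R-G)/Δ + 4) = 60 × ((5-206)/241 + 4)
  -201/241 + 4 = -0.8340… + 4 = 3.1659…
  H = 60 × 3.1659… = 189.958…° → H = 190.0°
= HSL(190.0°, 96.0%, 49.2%)


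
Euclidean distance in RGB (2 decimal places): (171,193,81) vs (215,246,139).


d = √[(R₁-R₂)² + (G₁-G₂)² + (B₁-B₂)²]
d = √[(171-215)² + (193-246)² + (81-139)²]
d = √[1936 + 2809 + 3364]
d = √8109
d ≈ 90.05


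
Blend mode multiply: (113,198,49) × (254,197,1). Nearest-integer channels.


Multiply: C = A×B/255, rounded to nearest integer
R: 113×254/255 = 28702/255 ≈ 112.557 → 113
G: 198×197/255 = 39006/255 ≈ 152.965 → 153
B: 49×1/255 = 49/255 ≈ 0.192 → 0
= RGB(113, 153, 0)


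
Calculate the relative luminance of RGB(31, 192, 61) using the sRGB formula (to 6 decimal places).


Linearize each channel (sRGB transfer function): c = v/255; c_lin = c/12.92 if c ≤ 0.04045, else ((c+0.055)/1.055)^2.4
  R: 31/255 ≈ 0.121569 > 0.04045 → ((0.121569+0.055)/1.055)^2.4 ≈ 0.013702
  G: 192/255 ≈ 0.752941 > 0.04045 → ((0.752941+0.055)/1.055)^2.4 ≈ 0.527115
  B: 61/255 ≈ 0.239216 > 0.04045 → ((0.239216+0.055)/1.055)^2.4 ≈ 0.046665
R_lin = 0.013702, G_lin = 0.527115, B_lin = 0.046665
L = 0.2126×R + 0.7152×G + 0.0722×B
L = 0.2126×0.013702 + 0.7152×0.527115 + 0.0722×0.046665
L ≈ 0.383275


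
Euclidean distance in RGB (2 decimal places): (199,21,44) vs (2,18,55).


d = √[(R₁-R₂)² + (G₁-G₂)² + (B₁-B₂)²]
d = √[(199-2)² + (21-18)² + (44-55)²]
d = √[38809 + 9 + 121]
d = √38939
d ≈ 197.33


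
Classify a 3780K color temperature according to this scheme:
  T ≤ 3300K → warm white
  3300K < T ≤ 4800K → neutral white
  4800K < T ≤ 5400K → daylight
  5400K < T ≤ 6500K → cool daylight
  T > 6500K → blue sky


Temperature: 3780K
3300K < 3780K ≤ 4800K → neutral white
Classification: neutral white


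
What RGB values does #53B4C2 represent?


53 → 83 (R)
B4 → 180 (G)
C2 → 194 (B)
= RGB(83, 180, 194)


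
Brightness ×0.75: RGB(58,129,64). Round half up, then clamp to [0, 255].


Multiply each channel by 0.75, round half up, clamp to [0, 255]
R: 58×0.75 = 43.5 → round → 44
G: 129×0.75 = 96.75 → round → 97
B: 64×0.75 = 48
= RGB(44, 97, 48)


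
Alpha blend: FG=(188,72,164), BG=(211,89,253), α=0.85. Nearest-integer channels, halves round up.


C = α×F + (1-α)×B, with 1-α = 0.15
R: 0.85×188 + 0.15×211 = 159.80 + 31.65 = 191.45 → 191
G: 0.85×72 + 0.15×89 = 61.20 + 13.35 = 74.55 → 75
B: 0.85×164 + 0.15×253 = 139.40 + 37.95 = 177.35 → 177
= RGB(191, 75, 177)


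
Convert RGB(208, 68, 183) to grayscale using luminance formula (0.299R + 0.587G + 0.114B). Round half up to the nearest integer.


Gray = 0.299×R + 0.587×G + 0.114×B
Gray = 0.299×208 + 0.587×68 + 0.114×183
Gray = 62.192 + 39.916 + 20.862
Gray = 122.970 → round half up → 123
Gray = 123


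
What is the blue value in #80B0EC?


Color: #80B0EC
R = 80 = 128
G = B0 = 176
B = EC = 236
Blue = 236


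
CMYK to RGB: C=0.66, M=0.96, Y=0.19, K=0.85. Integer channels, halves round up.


R = 255 × (1-C) × (1-K) = 255 × 0.34 × 0.15 = 13.005 → 13
G = 255 × (1-M) × (1-K) = 255 × 0.04 × 0.15 = 1.53 → 2
B = 255 × (1-Y) × (1-K) = 255 × 0.81 × 0.15 = 30.9825 → 31
= RGB(13, 2, 31)


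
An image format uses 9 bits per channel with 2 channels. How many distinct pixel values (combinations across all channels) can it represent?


Total bits = 9 bits/channel × 2 channels = 18 bits
Distinct pixel values = 2^18
= 262,144 pixel values


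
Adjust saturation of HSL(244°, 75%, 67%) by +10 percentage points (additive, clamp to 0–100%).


Original S = 75%
Adjustment = +10 percentage points
New S = 75 + (10) = 85
Clamp to [0, 100] → 85
= HSL(244°, 85%, 67%)


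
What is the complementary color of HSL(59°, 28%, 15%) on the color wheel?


Complement = opposite side of color wheel = hue + 180°
H' = (59 + 180) mod 360 = 239°
S and L unchanged.
= HSL(239°, 28%, 15%)


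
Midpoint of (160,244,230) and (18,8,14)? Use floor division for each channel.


Midpoint: each channel = ⌊(C₁+C₂)/2⌋
R: ⌊(160+18)/2⌋ = 89
G: ⌊(244+8)/2⌋ = 126
B: ⌊(230+14)/2⌋ = 122
= RGB(89, 126, 122)


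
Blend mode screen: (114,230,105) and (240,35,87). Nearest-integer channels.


Screen: C = 255 - (255-A)×(255-B)/255, rounded to nearest integer
R: 255 - (255-114)×(255-240)/255 = 255 - 2115/255 ≈ 255 - 8.294 = 246.706 → 247
G: 255 - (255-230)×(255-35)/255 = 255 - 5500/255 ≈ 255 - 21.569 = 233.431 → 233
B: 255 - (255-105)×(255-87)/255 = 255 - 25200/255 ≈ 255 - 98.824 = 156.176 → 156
= RGB(247, 233, 156)


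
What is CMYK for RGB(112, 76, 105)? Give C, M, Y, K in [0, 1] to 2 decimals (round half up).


R'=112/255≈0.4392, G'=76/255≈0.2980, B'=105/255≈0.4118
K = 1 - max(R',G',B') = 1 - 112/255 = 143/255 = 0.56078… → 0.56
(1-R'-K)/(1-K) simplifies to (max-R)/max with max = 112:
C = (112-112)/112 = 0/112 = 0 → 0.00
M = (112-76)/112 = 36/112 = 0.32142… → 0.32
Y = (112-105)/112 = 7/112 = 0.0625 → 0.06
= CMYK(0.00, 0.32, 0.06, 0.56)


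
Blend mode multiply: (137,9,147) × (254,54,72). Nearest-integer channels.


Multiply: C = A×B/255, rounded to nearest integer
R: 137×254/255 = 34798/255 ≈ 136.463 → 136
G: 9×54/255 = 486/255 ≈ 1.906 → 2
B: 147×72/255 = 10584/255 ≈ 41.506 → 42
= RGB(136, 2, 42)


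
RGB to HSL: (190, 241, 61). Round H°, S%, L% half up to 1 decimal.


Normalize: R'=190/255≈0.7451, G'=241/255≈0.9451, B'=61/255≈0.2392
Max=241/255, Min=61/255, Δ=Max-Min=180/255
L = (Max+Min)/2 = (241+61)/510 = 302/510 = 0.59215… → L = 59.2%
L > 0.5 → S = Δ/(2-Max-Min) = 180/(510-241-61) = 180/208 = 0.86538… → S = 86.5%
(the 1/255 factors cancel in S and H, so raw channel differences can be used)
Max is G' → H = 60 × ((B-R)/Δ + 2) = 60 × ((61-190)/180 + 2)
  -129/180 + 2 = -0.7166… + 2 = 1.2833…
  H = 60 × 1.2833… = 77° → H = 77.0°
= HSL(77.0°, 86.5%, 59.2%)


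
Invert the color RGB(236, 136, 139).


Invert: (255-R, 255-G, 255-B)
R: 255-236 = 19
G: 255-136 = 119
B: 255-139 = 116
= RGB(19, 119, 116)


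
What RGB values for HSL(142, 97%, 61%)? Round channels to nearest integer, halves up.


H=142°, S=0.97, L=0.61
C = (1-|2L-1|)×S = (1-|0.22|)×0.97 = 0.7566
H' = H/60 = 142/60 ≈ 2.3667; X = C×(1-|H' mod 2 - 1|) = 0.27742
m = L - C/2 = 0.61 - 0.3783 = 0.2317
Sector ⌊H'⌋ = 2 → (R',G',B') = (0.0, 0.7566, 0.27742)
RGB = ((R'+m)×255, (G'+m)×255, (B'+m)×255) = (59.0835, 252.0165, 129.8256)
Round half up → RGB(59, 252, 130)


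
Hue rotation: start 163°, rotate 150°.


New hue = (H + rotation) mod 360
New hue = (163 + 150) mod 360
= 313 mod 360
= 313°


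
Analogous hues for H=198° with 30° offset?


Base hue: 198°
Left analog: (198 - 30) mod 360 = 168°
Right analog: (198 + 30) mod 360 = 228°
Analogous hues = 168° and 228°


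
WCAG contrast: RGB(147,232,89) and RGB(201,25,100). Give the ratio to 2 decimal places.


Linearize each sRGB channel c=v/255: c/12.92 if c ≤ 0.04045 else ((c+0.055)/1.055)^2.4
L = 0.2126×R_lin + 0.7152×G_lin + 0.0722×B_lin
Color 1 (147,232,89):
  R=147: 147/255≈0.5765 > 0.04045 → ((0.5765+0.055)/1.055)^2.4 ≈ 0.29177
  G=232: 232/255≈0.9098 > 0.04045 → ((0.9098+0.055)/1.055)^2.4 ≈ 0.80695
  B=89: 89/255≈0.3490 > 0.04045 → ((0.3490+0.055)/1.055)^2.4 ≈ 0.09990
  L1 = 0.2126×0.29177 + 0.7152×0.80695 + 0.0722×0.09990 ≈ 0.64638
Color 2 (201,25,100):
  R=201: 201/255≈0.7882 > 0.04045 → ((0.7882+0.055)/1.055)^2.4 ≈ 0.58408
  G=25: 25/255≈0.0980 > 0.04045 → ((0.0980+0.055)/1.055)^2.4 ≈ 0.00972
  B=100: 100/255≈0.3922 > 0.04045 → ((0.3922+0.055)/1.055)^2.4 ≈ 0.12744
  L2 = 0.2126×0.58408 + 0.7152×0.00972 + 0.0722×0.12744 ≈ 0.14033
Lighter = 0.64638, Darker = 0.14033
Ratio = (L_lighter + 0.05) / (L_darker + 0.05)
Ratio = (0.64638 + 0.05) / (0.14033 + 0.05) = 0.69638 / 0.19033 ≈ 3.6588
Ratio ≈ 3.66:1


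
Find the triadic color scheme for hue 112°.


Triadic: equally spaced at 120° intervals
H1 = 112°
H2 = (112 + 120) mod 360 = 232°
H3 = (112 + 240) mod 360 = 352°
Triadic = 112°, 232°, 352°


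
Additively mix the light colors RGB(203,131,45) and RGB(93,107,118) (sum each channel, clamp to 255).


Additive: each channel = min(255, C₁+C₂)
R: 203+93 = 296 → 255
G: 131+107 = 238 → 238
B: 45+118 = 163 → 163
= RGB(255, 238, 163)


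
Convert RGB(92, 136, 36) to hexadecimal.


R = 92 → 5C (hex)
G = 136 → 88 (hex)
B = 36 → 24 (hex)
Hex = #5C8824


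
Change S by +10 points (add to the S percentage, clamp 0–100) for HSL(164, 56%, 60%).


Original S = 56%
Adjustment = +10 percentage points
New S = 56 + (10) = 66
Clamp to [0, 100] → 66
= HSL(164°, 66%, 60%)


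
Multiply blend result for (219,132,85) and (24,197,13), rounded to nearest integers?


Multiply: C = A×B/255, rounded to nearest integer
R: 219×24/255 = 5256/255 ≈ 20.612 → 21
G: 132×197/255 = 26004/255 ≈ 101.976 → 102
B: 85×13/255 = 1105/255 ≈ 4.333 → 4
= RGB(21, 102, 4)


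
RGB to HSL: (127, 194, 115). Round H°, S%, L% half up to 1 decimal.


Normalize: R'=127/255≈0.4980, G'=194/255≈0.7608, B'=115/255≈0.4510
Max=194/255, Min=115/255, Δ=Max-Min=79/255
L = (Max+Min)/2 = (194+115)/510 = 309/510 = 0.60588… → L = 60.6%
L > 0.5 → S = Δ/(2-Max-Min) = 79/(510-194-115) = 79/201 = 0.39303… → S = 39.3%
(the 1/255 factors cancel in S and H, so raw channel differences can be used)
Max is G' → H = 60 × ((B-R)/Δ + 2) = 60 × ((115-127)/79 + 2)
  -12/79 + 2 = -0.1518… + 2 = 1.8481…
  H = 60 × 1.8481… = 110.886…° → H = 110.9°
= HSL(110.9°, 39.3%, 60.6%)


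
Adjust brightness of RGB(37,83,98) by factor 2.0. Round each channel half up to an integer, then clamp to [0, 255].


Multiply each channel by 2.0, round half up, clamp to [0, 255]
R: 37×2.0 = 74
G: 83×2.0 = 166
B: 98×2.0 = 196
= RGB(74, 166, 196)


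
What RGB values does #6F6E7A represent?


6F → 111 (R)
6E → 110 (G)
7A → 122 (B)
= RGB(111, 110, 122)


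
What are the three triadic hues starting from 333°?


Triadic: equally spaced at 120° intervals
H1 = 333°
H2 = (333 + 120) mod 360 = 93°
H3 = (333 + 240) mod 360 = 213°
Triadic = 333°, 93°, 213°
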